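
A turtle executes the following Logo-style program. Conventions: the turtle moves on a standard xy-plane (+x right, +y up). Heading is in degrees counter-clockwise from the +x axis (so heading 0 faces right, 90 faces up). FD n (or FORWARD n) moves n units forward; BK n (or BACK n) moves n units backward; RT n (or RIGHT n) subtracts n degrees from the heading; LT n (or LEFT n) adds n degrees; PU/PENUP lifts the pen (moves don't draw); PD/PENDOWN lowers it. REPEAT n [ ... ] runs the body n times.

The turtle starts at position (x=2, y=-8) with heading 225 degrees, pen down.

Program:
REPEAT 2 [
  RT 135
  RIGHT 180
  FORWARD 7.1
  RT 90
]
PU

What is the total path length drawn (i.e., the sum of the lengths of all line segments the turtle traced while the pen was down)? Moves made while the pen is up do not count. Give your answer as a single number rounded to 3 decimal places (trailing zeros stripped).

Answer: 14.2

Derivation:
Executing turtle program step by step:
Start: pos=(2,-8), heading=225, pen down
REPEAT 2 [
  -- iteration 1/2 --
  RT 135: heading 225 -> 90
  RT 180: heading 90 -> 270
  FD 7.1: (2,-8) -> (2,-15.1) [heading=270, draw]
  RT 90: heading 270 -> 180
  -- iteration 2/2 --
  RT 135: heading 180 -> 45
  RT 180: heading 45 -> 225
  FD 7.1: (2,-15.1) -> (-3.02,-20.12) [heading=225, draw]
  RT 90: heading 225 -> 135
]
PU: pen up
Final: pos=(-3.02,-20.12), heading=135, 2 segment(s) drawn

Segment lengths:
  seg 1: (2,-8) -> (2,-15.1), length = 7.1
  seg 2: (2,-15.1) -> (-3.02,-20.12), length = 7.1
Total = 14.2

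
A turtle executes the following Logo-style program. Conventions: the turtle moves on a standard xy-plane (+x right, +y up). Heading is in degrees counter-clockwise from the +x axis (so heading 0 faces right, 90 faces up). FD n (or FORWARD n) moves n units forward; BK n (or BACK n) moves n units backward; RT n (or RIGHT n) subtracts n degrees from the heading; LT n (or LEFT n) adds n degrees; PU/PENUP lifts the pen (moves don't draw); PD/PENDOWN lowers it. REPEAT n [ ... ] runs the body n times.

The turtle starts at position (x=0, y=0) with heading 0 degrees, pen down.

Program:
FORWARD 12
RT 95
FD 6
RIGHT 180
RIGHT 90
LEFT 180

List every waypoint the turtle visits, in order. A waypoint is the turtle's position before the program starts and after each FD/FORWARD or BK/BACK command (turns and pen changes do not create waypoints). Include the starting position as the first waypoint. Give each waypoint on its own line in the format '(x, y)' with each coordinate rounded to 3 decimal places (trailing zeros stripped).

Answer: (0, 0)
(12, 0)
(11.477, -5.977)

Derivation:
Executing turtle program step by step:
Start: pos=(0,0), heading=0, pen down
FD 12: (0,0) -> (12,0) [heading=0, draw]
RT 95: heading 0 -> 265
FD 6: (12,0) -> (11.477,-5.977) [heading=265, draw]
RT 180: heading 265 -> 85
RT 90: heading 85 -> 355
LT 180: heading 355 -> 175
Final: pos=(11.477,-5.977), heading=175, 2 segment(s) drawn
Waypoints (3 total):
(0, 0)
(12, 0)
(11.477, -5.977)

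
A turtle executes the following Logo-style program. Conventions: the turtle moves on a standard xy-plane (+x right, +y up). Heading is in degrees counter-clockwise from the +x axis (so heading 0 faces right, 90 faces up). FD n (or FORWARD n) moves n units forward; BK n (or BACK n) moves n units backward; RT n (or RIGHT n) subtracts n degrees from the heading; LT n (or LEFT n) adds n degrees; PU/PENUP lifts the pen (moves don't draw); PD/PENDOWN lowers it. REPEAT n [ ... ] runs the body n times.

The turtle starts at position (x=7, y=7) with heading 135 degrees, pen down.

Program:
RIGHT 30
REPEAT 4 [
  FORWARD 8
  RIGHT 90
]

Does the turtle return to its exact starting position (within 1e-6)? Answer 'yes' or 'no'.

Executing turtle program step by step:
Start: pos=(7,7), heading=135, pen down
RT 30: heading 135 -> 105
REPEAT 4 [
  -- iteration 1/4 --
  FD 8: (7,7) -> (4.929,14.727) [heading=105, draw]
  RT 90: heading 105 -> 15
  -- iteration 2/4 --
  FD 8: (4.929,14.727) -> (12.657,16.798) [heading=15, draw]
  RT 90: heading 15 -> 285
  -- iteration 3/4 --
  FD 8: (12.657,16.798) -> (14.727,9.071) [heading=285, draw]
  RT 90: heading 285 -> 195
  -- iteration 4/4 --
  FD 8: (14.727,9.071) -> (7,7) [heading=195, draw]
  RT 90: heading 195 -> 105
]
Final: pos=(7,7), heading=105, 4 segment(s) drawn

Start position: (7, 7)
Final position: (7, 7)
Distance = 0; < 1e-6 -> CLOSED

Answer: yes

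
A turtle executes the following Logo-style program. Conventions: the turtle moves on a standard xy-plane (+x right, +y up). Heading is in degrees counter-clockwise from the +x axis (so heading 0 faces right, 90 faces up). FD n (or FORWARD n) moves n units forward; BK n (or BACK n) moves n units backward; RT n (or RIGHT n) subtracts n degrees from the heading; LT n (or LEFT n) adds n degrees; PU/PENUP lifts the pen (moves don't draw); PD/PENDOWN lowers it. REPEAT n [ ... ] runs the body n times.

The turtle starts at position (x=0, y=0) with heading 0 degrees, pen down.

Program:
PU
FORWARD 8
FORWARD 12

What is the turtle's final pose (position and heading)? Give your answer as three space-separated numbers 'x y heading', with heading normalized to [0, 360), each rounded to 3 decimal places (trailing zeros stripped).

Executing turtle program step by step:
Start: pos=(0,0), heading=0, pen down
PU: pen up
FD 8: (0,0) -> (8,0) [heading=0, move]
FD 12: (8,0) -> (20,0) [heading=0, move]
Final: pos=(20,0), heading=0, 0 segment(s) drawn

Answer: 20 0 0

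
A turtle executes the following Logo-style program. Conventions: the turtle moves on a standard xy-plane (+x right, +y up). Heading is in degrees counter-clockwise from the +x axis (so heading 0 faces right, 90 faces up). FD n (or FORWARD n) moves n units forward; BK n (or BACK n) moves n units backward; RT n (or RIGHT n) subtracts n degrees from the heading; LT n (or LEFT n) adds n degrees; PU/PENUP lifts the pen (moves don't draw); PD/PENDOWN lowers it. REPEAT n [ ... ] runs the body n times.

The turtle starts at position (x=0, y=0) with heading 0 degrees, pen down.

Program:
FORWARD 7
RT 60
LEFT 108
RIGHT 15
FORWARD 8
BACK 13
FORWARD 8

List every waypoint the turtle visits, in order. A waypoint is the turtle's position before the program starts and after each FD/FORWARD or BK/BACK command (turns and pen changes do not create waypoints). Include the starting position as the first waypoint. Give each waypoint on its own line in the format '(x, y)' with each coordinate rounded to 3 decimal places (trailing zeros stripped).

Executing turtle program step by step:
Start: pos=(0,0), heading=0, pen down
FD 7: (0,0) -> (7,0) [heading=0, draw]
RT 60: heading 0 -> 300
LT 108: heading 300 -> 48
RT 15: heading 48 -> 33
FD 8: (7,0) -> (13.709,4.357) [heading=33, draw]
BK 13: (13.709,4.357) -> (2.807,-2.723) [heading=33, draw]
FD 8: (2.807,-2.723) -> (9.516,1.634) [heading=33, draw]
Final: pos=(9.516,1.634), heading=33, 4 segment(s) drawn
Waypoints (5 total):
(0, 0)
(7, 0)
(13.709, 4.357)
(2.807, -2.723)
(9.516, 1.634)

Answer: (0, 0)
(7, 0)
(13.709, 4.357)
(2.807, -2.723)
(9.516, 1.634)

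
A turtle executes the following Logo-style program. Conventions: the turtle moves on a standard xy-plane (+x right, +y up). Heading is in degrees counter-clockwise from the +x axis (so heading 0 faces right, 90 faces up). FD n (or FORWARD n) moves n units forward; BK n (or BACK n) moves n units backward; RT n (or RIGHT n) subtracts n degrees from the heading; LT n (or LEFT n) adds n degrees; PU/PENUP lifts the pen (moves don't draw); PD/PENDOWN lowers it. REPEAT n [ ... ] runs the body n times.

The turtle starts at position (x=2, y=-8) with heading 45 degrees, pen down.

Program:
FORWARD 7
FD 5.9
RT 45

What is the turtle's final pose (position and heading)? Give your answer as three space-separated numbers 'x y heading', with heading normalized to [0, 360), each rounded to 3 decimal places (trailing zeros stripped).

Answer: 11.122 1.122 0

Derivation:
Executing turtle program step by step:
Start: pos=(2,-8), heading=45, pen down
FD 7: (2,-8) -> (6.95,-3.05) [heading=45, draw]
FD 5.9: (6.95,-3.05) -> (11.122,1.122) [heading=45, draw]
RT 45: heading 45 -> 0
Final: pos=(11.122,1.122), heading=0, 2 segment(s) drawn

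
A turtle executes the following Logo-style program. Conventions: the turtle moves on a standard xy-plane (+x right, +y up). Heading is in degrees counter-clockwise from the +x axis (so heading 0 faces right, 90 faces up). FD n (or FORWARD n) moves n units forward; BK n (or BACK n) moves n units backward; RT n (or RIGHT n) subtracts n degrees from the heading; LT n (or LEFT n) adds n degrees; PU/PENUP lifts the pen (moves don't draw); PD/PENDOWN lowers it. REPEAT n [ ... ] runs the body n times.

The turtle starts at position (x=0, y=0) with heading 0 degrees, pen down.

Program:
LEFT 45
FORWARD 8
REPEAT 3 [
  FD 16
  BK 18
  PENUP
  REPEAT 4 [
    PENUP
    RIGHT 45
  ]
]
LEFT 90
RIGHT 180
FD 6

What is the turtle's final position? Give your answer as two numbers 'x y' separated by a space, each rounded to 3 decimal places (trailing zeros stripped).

Executing turtle program step by step:
Start: pos=(0,0), heading=0, pen down
LT 45: heading 0 -> 45
FD 8: (0,0) -> (5.657,5.657) [heading=45, draw]
REPEAT 3 [
  -- iteration 1/3 --
  FD 16: (5.657,5.657) -> (16.971,16.971) [heading=45, draw]
  BK 18: (16.971,16.971) -> (4.243,4.243) [heading=45, draw]
  PU: pen up
  REPEAT 4 [
    -- iteration 1/4 --
    PU: pen up
    RT 45: heading 45 -> 0
    -- iteration 2/4 --
    PU: pen up
    RT 45: heading 0 -> 315
    -- iteration 3/4 --
    PU: pen up
    RT 45: heading 315 -> 270
    -- iteration 4/4 --
    PU: pen up
    RT 45: heading 270 -> 225
  ]
  -- iteration 2/3 --
  FD 16: (4.243,4.243) -> (-7.071,-7.071) [heading=225, move]
  BK 18: (-7.071,-7.071) -> (5.657,5.657) [heading=225, move]
  PU: pen up
  REPEAT 4 [
    -- iteration 1/4 --
    PU: pen up
    RT 45: heading 225 -> 180
    -- iteration 2/4 --
    PU: pen up
    RT 45: heading 180 -> 135
    -- iteration 3/4 --
    PU: pen up
    RT 45: heading 135 -> 90
    -- iteration 4/4 --
    PU: pen up
    RT 45: heading 90 -> 45
  ]
  -- iteration 3/3 --
  FD 16: (5.657,5.657) -> (16.971,16.971) [heading=45, move]
  BK 18: (16.971,16.971) -> (4.243,4.243) [heading=45, move]
  PU: pen up
  REPEAT 4 [
    -- iteration 1/4 --
    PU: pen up
    RT 45: heading 45 -> 0
    -- iteration 2/4 --
    PU: pen up
    RT 45: heading 0 -> 315
    -- iteration 3/4 --
    PU: pen up
    RT 45: heading 315 -> 270
    -- iteration 4/4 --
    PU: pen up
    RT 45: heading 270 -> 225
  ]
]
LT 90: heading 225 -> 315
RT 180: heading 315 -> 135
FD 6: (4.243,4.243) -> (0,8.485) [heading=135, move]
Final: pos=(0,8.485), heading=135, 3 segment(s) drawn

Answer: 0 8.485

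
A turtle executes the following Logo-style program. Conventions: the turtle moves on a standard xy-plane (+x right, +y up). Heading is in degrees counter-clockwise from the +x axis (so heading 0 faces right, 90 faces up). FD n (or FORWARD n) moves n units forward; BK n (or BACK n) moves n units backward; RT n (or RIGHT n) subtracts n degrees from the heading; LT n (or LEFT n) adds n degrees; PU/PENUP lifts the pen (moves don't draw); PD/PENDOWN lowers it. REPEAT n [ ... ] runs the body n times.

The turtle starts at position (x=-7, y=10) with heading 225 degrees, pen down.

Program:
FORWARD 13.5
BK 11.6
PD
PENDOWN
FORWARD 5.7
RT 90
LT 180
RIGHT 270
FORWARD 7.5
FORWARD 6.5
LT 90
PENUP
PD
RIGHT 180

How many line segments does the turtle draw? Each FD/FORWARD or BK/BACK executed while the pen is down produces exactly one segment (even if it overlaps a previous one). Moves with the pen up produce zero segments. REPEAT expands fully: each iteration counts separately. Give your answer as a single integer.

Answer: 5

Derivation:
Executing turtle program step by step:
Start: pos=(-7,10), heading=225, pen down
FD 13.5: (-7,10) -> (-16.546,0.454) [heading=225, draw]
BK 11.6: (-16.546,0.454) -> (-8.344,8.656) [heading=225, draw]
PD: pen down
PD: pen down
FD 5.7: (-8.344,8.656) -> (-12.374,4.626) [heading=225, draw]
RT 90: heading 225 -> 135
LT 180: heading 135 -> 315
RT 270: heading 315 -> 45
FD 7.5: (-12.374,4.626) -> (-7.071,9.929) [heading=45, draw]
FD 6.5: (-7.071,9.929) -> (-2.475,14.525) [heading=45, draw]
LT 90: heading 45 -> 135
PU: pen up
PD: pen down
RT 180: heading 135 -> 315
Final: pos=(-2.475,14.525), heading=315, 5 segment(s) drawn
Segments drawn: 5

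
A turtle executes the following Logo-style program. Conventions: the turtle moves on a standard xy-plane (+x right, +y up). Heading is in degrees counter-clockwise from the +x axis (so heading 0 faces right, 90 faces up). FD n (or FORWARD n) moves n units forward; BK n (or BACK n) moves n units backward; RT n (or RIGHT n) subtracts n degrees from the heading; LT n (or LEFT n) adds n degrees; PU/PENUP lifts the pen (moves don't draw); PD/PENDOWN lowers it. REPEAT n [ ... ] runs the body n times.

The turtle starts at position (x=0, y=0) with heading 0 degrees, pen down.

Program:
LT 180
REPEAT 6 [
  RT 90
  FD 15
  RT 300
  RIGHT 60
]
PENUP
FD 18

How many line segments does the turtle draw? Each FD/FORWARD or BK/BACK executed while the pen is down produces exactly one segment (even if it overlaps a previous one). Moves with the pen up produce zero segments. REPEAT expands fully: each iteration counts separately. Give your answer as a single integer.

Answer: 6

Derivation:
Executing turtle program step by step:
Start: pos=(0,0), heading=0, pen down
LT 180: heading 0 -> 180
REPEAT 6 [
  -- iteration 1/6 --
  RT 90: heading 180 -> 90
  FD 15: (0,0) -> (0,15) [heading=90, draw]
  RT 300: heading 90 -> 150
  RT 60: heading 150 -> 90
  -- iteration 2/6 --
  RT 90: heading 90 -> 0
  FD 15: (0,15) -> (15,15) [heading=0, draw]
  RT 300: heading 0 -> 60
  RT 60: heading 60 -> 0
  -- iteration 3/6 --
  RT 90: heading 0 -> 270
  FD 15: (15,15) -> (15,0) [heading=270, draw]
  RT 300: heading 270 -> 330
  RT 60: heading 330 -> 270
  -- iteration 4/6 --
  RT 90: heading 270 -> 180
  FD 15: (15,0) -> (0,0) [heading=180, draw]
  RT 300: heading 180 -> 240
  RT 60: heading 240 -> 180
  -- iteration 5/6 --
  RT 90: heading 180 -> 90
  FD 15: (0,0) -> (0,15) [heading=90, draw]
  RT 300: heading 90 -> 150
  RT 60: heading 150 -> 90
  -- iteration 6/6 --
  RT 90: heading 90 -> 0
  FD 15: (0,15) -> (15,15) [heading=0, draw]
  RT 300: heading 0 -> 60
  RT 60: heading 60 -> 0
]
PU: pen up
FD 18: (15,15) -> (33,15) [heading=0, move]
Final: pos=(33,15), heading=0, 6 segment(s) drawn
Segments drawn: 6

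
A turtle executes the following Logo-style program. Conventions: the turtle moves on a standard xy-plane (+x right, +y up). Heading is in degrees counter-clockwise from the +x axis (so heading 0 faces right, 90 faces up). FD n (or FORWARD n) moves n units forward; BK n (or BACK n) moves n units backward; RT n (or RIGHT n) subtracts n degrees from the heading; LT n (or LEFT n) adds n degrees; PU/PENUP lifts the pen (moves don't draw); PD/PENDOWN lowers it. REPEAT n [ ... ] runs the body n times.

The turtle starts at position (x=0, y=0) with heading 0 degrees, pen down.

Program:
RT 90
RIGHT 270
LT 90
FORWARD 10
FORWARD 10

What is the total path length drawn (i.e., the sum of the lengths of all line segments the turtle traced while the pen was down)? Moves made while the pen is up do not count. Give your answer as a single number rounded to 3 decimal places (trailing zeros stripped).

Answer: 20

Derivation:
Executing turtle program step by step:
Start: pos=(0,0), heading=0, pen down
RT 90: heading 0 -> 270
RT 270: heading 270 -> 0
LT 90: heading 0 -> 90
FD 10: (0,0) -> (0,10) [heading=90, draw]
FD 10: (0,10) -> (0,20) [heading=90, draw]
Final: pos=(0,20), heading=90, 2 segment(s) drawn

Segment lengths:
  seg 1: (0,0) -> (0,10), length = 10
  seg 2: (0,10) -> (0,20), length = 10
Total = 20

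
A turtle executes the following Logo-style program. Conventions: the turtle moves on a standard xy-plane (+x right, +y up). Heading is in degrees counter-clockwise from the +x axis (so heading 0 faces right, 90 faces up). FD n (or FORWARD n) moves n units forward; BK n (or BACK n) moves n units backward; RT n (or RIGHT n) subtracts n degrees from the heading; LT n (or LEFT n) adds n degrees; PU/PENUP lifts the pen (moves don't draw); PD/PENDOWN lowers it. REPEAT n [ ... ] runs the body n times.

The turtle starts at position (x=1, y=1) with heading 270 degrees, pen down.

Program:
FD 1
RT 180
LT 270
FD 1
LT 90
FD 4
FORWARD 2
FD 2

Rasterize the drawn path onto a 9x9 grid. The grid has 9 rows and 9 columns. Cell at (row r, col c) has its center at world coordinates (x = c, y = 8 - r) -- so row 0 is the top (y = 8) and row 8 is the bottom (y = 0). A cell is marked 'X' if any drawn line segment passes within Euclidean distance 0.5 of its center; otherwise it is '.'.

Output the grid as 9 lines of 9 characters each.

Segment 0: (1,1) -> (1,0)
Segment 1: (1,0) -> (2,-0)
Segment 2: (2,-0) -> (2,4)
Segment 3: (2,4) -> (2,6)
Segment 4: (2,6) -> (2,8)

Answer: ..X......
..X......
..X......
..X......
..X......
..X......
..X......
.XX......
.XX......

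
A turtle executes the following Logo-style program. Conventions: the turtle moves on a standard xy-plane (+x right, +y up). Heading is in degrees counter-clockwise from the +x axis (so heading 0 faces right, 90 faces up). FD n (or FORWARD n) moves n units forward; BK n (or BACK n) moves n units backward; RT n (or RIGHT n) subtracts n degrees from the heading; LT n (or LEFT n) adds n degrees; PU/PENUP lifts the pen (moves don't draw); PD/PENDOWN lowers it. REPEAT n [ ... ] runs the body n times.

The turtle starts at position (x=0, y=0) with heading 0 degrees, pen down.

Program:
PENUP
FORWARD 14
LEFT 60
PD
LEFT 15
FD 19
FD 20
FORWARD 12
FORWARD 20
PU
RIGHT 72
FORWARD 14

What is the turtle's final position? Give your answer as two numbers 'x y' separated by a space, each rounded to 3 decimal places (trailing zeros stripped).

Executing turtle program step by step:
Start: pos=(0,0), heading=0, pen down
PU: pen up
FD 14: (0,0) -> (14,0) [heading=0, move]
LT 60: heading 0 -> 60
PD: pen down
LT 15: heading 60 -> 75
FD 19: (14,0) -> (18.918,18.353) [heading=75, draw]
FD 20: (18.918,18.353) -> (24.094,37.671) [heading=75, draw]
FD 12: (24.094,37.671) -> (27.2,49.262) [heading=75, draw]
FD 20: (27.2,49.262) -> (32.376,68.581) [heading=75, draw]
PU: pen up
RT 72: heading 75 -> 3
FD 14: (32.376,68.581) -> (46.357,69.313) [heading=3, move]
Final: pos=(46.357,69.313), heading=3, 4 segment(s) drawn

Answer: 46.357 69.313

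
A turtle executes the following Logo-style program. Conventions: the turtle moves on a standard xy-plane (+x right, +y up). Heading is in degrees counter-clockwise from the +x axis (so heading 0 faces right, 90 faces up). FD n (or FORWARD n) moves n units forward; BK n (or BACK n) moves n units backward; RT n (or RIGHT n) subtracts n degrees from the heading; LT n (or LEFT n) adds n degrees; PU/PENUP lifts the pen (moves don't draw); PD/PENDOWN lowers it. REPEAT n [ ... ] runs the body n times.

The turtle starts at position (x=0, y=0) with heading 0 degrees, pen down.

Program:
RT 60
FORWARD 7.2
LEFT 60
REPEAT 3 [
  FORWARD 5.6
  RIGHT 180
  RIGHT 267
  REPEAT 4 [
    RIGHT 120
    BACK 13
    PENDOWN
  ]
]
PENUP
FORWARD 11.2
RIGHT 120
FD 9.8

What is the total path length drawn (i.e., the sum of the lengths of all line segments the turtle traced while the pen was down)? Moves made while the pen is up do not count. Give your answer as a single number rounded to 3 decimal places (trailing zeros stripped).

Answer: 180

Derivation:
Executing turtle program step by step:
Start: pos=(0,0), heading=0, pen down
RT 60: heading 0 -> 300
FD 7.2: (0,0) -> (3.6,-6.235) [heading=300, draw]
LT 60: heading 300 -> 0
REPEAT 3 [
  -- iteration 1/3 --
  FD 5.6: (3.6,-6.235) -> (9.2,-6.235) [heading=0, draw]
  RT 180: heading 0 -> 180
  RT 267: heading 180 -> 273
  REPEAT 4 [
    -- iteration 1/4 --
    RT 120: heading 273 -> 153
    BK 13: (9.2,-6.235) -> (20.783,-12.137) [heading=153, draw]
    PD: pen down
    -- iteration 2/4 --
    RT 120: heading 153 -> 33
    BK 13: (20.783,-12.137) -> (9.88,-19.218) [heading=33, draw]
    PD: pen down
    -- iteration 3/4 --
    RT 120: heading 33 -> 273
    BK 13: (9.88,-19.218) -> (9.2,-6.235) [heading=273, draw]
    PD: pen down
    -- iteration 4/4 --
    RT 120: heading 273 -> 153
    BK 13: (9.2,-6.235) -> (20.783,-12.137) [heading=153, draw]
    PD: pen down
  ]
  -- iteration 2/3 --
  FD 5.6: (20.783,-12.137) -> (15.793,-9.595) [heading=153, draw]
  RT 180: heading 153 -> 333
  RT 267: heading 333 -> 66
  REPEAT 4 [
    -- iteration 1/4 --
    RT 120: heading 66 -> 306
    BK 13: (15.793,-9.595) -> (8.152,0.922) [heading=306, draw]
    PD: pen down
    -- iteration 2/4 --
    RT 120: heading 306 -> 186
    BK 13: (8.152,0.922) -> (21.081,2.281) [heading=186, draw]
    PD: pen down
    -- iteration 3/4 --
    RT 120: heading 186 -> 66
    BK 13: (21.081,2.281) -> (15.793,-9.595) [heading=66, draw]
    PD: pen down
    -- iteration 4/4 --
    RT 120: heading 66 -> 306
    BK 13: (15.793,-9.595) -> (8.152,0.922) [heading=306, draw]
    PD: pen down
  ]
  -- iteration 3/3 --
  FD 5.6: (8.152,0.922) -> (11.444,-3.608) [heading=306, draw]
  RT 180: heading 306 -> 126
  RT 267: heading 126 -> 219
  REPEAT 4 [
    -- iteration 1/4 --
    RT 120: heading 219 -> 99
    BK 13: (11.444,-3.608) -> (13.477,-16.448) [heading=99, draw]
    PD: pen down
    -- iteration 2/4 --
    RT 120: heading 99 -> 339
    BK 13: (13.477,-16.448) -> (1.341,-11.789) [heading=339, draw]
    PD: pen down
    -- iteration 3/4 --
    RT 120: heading 339 -> 219
    BK 13: (1.341,-11.789) -> (11.444,-3.608) [heading=219, draw]
    PD: pen down
    -- iteration 4/4 --
    RT 120: heading 219 -> 99
    BK 13: (11.444,-3.608) -> (13.477,-16.448) [heading=99, draw]
    PD: pen down
  ]
]
PU: pen up
FD 11.2: (13.477,-16.448) -> (11.725,-5.386) [heading=99, move]
RT 120: heading 99 -> 339
FD 9.8: (11.725,-5.386) -> (20.875,-8.898) [heading=339, move]
Final: pos=(20.875,-8.898), heading=339, 16 segment(s) drawn

Segment lengths:
  seg 1: (0,0) -> (3.6,-6.235), length = 7.2
  seg 2: (3.6,-6.235) -> (9.2,-6.235), length = 5.6
  seg 3: (9.2,-6.235) -> (20.783,-12.137), length = 13
  seg 4: (20.783,-12.137) -> (9.88,-19.218), length = 13
  seg 5: (9.88,-19.218) -> (9.2,-6.235), length = 13
  seg 6: (9.2,-6.235) -> (20.783,-12.137), length = 13
  seg 7: (20.783,-12.137) -> (15.793,-9.595), length = 5.6
  seg 8: (15.793,-9.595) -> (8.152,0.922), length = 13
  seg 9: (8.152,0.922) -> (21.081,2.281), length = 13
  seg 10: (21.081,2.281) -> (15.793,-9.595), length = 13
  seg 11: (15.793,-9.595) -> (8.152,0.922), length = 13
  seg 12: (8.152,0.922) -> (11.444,-3.608), length = 5.6
  seg 13: (11.444,-3.608) -> (13.477,-16.448), length = 13
  seg 14: (13.477,-16.448) -> (1.341,-11.789), length = 13
  seg 15: (1.341,-11.789) -> (11.444,-3.608), length = 13
  seg 16: (11.444,-3.608) -> (13.477,-16.448), length = 13
Total = 180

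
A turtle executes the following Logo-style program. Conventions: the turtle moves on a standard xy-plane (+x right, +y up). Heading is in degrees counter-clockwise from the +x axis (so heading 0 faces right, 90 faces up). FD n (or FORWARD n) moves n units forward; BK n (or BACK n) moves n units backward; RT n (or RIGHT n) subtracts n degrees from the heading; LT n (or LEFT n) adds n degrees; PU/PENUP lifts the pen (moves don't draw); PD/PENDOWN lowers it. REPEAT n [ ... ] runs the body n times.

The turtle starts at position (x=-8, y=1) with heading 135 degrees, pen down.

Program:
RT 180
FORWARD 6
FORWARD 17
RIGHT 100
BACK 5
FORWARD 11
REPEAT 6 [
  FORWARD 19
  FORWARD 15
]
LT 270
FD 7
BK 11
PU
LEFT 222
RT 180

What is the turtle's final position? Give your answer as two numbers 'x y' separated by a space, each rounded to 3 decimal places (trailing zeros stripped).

Executing turtle program step by step:
Start: pos=(-8,1), heading=135, pen down
RT 180: heading 135 -> 315
FD 6: (-8,1) -> (-3.757,-3.243) [heading=315, draw]
FD 17: (-3.757,-3.243) -> (8.263,-15.263) [heading=315, draw]
RT 100: heading 315 -> 215
BK 5: (8.263,-15.263) -> (12.359,-12.396) [heading=215, draw]
FD 11: (12.359,-12.396) -> (3.349,-18.705) [heading=215, draw]
REPEAT 6 [
  -- iteration 1/6 --
  FD 19: (3.349,-18.705) -> (-12.215,-29.603) [heading=215, draw]
  FD 15: (-12.215,-29.603) -> (-24.503,-38.207) [heading=215, draw]
  -- iteration 2/6 --
  FD 19: (-24.503,-38.207) -> (-40.067,-49.104) [heading=215, draw]
  FD 15: (-40.067,-49.104) -> (-52.354,-57.708) [heading=215, draw]
  -- iteration 3/6 --
  FD 19: (-52.354,-57.708) -> (-67.918,-68.606) [heading=215, draw]
  FD 15: (-67.918,-68.606) -> (-80.205,-77.21) [heading=215, draw]
  -- iteration 4/6 --
  FD 19: (-80.205,-77.21) -> (-95.769,-88.108) [heading=215, draw]
  FD 15: (-95.769,-88.108) -> (-108.056,-96.711) [heading=215, draw]
  -- iteration 5/6 --
  FD 19: (-108.056,-96.711) -> (-123.62,-107.609) [heading=215, draw]
  FD 15: (-123.62,-107.609) -> (-135.907,-116.213) [heading=215, draw]
  -- iteration 6/6 --
  FD 19: (-135.907,-116.213) -> (-151.471,-127.111) [heading=215, draw]
  FD 15: (-151.471,-127.111) -> (-163.758,-135.715) [heading=215, draw]
]
LT 270: heading 215 -> 125
FD 7: (-163.758,-135.715) -> (-167.774,-129.98) [heading=125, draw]
BK 11: (-167.774,-129.98) -> (-161.464,-138.991) [heading=125, draw]
PU: pen up
LT 222: heading 125 -> 347
RT 180: heading 347 -> 167
Final: pos=(-161.464,-138.991), heading=167, 18 segment(s) drawn

Answer: -161.464 -138.991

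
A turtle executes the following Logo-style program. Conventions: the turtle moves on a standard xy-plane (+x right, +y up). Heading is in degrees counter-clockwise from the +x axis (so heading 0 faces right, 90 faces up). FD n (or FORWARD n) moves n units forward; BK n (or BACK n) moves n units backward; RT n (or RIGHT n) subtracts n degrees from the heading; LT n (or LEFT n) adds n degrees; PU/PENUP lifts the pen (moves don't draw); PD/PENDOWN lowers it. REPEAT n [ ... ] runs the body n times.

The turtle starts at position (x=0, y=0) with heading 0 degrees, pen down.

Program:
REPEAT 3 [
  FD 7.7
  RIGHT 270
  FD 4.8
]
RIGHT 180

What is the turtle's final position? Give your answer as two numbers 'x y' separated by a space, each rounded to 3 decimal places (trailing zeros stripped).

Answer: -4.8 7.7

Derivation:
Executing turtle program step by step:
Start: pos=(0,0), heading=0, pen down
REPEAT 3 [
  -- iteration 1/3 --
  FD 7.7: (0,0) -> (7.7,0) [heading=0, draw]
  RT 270: heading 0 -> 90
  FD 4.8: (7.7,0) -> (7.7,4.8) [heading=90, draw]
  -- iteration 2/3 --
  FD 7.7: (7.7,4.8) -> (7.7,12.5) [heading=90, draw]
  RT 270: heading 90 -> 180
  FD 4.8: (7.7,12.5) -> (2.9,12.5) [heading=180, draw]
  -- iteration 3/3 --
  FD 7.7: (2.9,12.5) -> (-4.8,12.5) [heading=180, draw]
  RT 270: heading 180 -> 270
  FD 4.8: (-4.8,12.5) -> (-4.8,7.7) [heading=270, draw]
]
RT 180: heading 270 -> 90
Final: pos=(-4.8,7.7), heading=90, 6 segment(s) drawn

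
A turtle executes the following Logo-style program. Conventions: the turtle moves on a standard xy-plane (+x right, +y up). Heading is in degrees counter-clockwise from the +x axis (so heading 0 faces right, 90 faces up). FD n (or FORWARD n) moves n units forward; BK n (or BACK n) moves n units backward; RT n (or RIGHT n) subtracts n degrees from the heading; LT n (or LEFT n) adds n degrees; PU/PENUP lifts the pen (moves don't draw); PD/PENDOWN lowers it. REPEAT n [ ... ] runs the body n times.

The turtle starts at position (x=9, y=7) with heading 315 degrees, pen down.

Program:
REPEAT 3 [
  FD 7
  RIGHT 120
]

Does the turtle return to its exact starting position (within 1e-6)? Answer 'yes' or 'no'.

Answer: yes

Derivation:
Executing turtle program step by step:
Start: pos=(9,7), heading=315, pen down
REPEAT 3 [
  -- iteration 1/3 --
  FD 7: (9,7) -> (13.95,2.05) [heading=315, draw]
  RT 120: heading 315 -> 195
  -- iteration 2/3 --
  FD 7: (13.95,2.05) -> (7.188,0.239) [heading=195, draw]
  RT 120: heading 195 -> 75
  -- iteration 3/3 --
  FD 7: (7.188,0.239) -> (9,7) [heading=75, draw]
  RT 120: heading 75 -> 315
]
Final: pos=(9,7), heading=315, 3 segment(s) drawn

Start position: (9, 7)
Final position: (9, 7)
Distance = 0; < 1e-6 -> CLOSED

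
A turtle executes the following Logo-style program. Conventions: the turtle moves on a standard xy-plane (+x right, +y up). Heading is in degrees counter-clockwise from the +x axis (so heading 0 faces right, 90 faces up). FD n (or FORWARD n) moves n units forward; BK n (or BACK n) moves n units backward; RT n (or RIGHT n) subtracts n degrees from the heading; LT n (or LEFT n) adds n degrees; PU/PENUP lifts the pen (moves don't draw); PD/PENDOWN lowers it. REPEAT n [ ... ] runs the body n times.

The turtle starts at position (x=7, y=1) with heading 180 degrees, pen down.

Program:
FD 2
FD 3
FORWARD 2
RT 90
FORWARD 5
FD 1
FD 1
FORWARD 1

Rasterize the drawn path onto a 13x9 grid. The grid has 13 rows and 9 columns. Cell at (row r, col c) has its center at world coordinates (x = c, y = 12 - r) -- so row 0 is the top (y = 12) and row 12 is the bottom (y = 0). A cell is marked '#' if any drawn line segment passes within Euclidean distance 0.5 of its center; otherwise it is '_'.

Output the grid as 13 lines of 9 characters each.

Answer: _________
_________
_________
#________
#________
#________
#________
#________
#________
#________
#________
########_
_________

Derivation:
Segment 0: (7,1) -> (5,1)
Segment 1: (5,1) -> (2,1)
Segment 2: (2,1) -> (0,1)
Segment 3: (0,1) -> (0,6)
Segment 4: (0,6) -> (0,7)
Segment 5: (0,7) -> (0,8)
Segment 6: (0,8) -> (0,9)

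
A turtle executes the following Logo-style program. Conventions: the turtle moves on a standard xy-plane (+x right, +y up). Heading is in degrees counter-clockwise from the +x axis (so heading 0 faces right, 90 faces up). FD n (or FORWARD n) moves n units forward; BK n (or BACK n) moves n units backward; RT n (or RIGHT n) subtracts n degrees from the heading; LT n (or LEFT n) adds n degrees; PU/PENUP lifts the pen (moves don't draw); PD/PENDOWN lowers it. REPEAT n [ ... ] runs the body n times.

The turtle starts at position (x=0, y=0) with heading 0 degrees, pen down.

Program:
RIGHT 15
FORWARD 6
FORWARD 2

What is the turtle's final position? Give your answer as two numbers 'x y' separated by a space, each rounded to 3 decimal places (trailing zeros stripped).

Answer: 7.727 -2.071

Derivation:
Executing turtle program step by step:
Start: pos=(0,0), heading=0, pen down
RT 15: heading 0 -> 345
FD 6: (0,0) -> (5.796,-1.553) [heading=345, draw]
FD 2: (5.796,-1.553) -> (7.727,-2.071) [heading=345, draw]
Final: pos=(7.727,-2.071), heading=345, 2 segment(s) drawn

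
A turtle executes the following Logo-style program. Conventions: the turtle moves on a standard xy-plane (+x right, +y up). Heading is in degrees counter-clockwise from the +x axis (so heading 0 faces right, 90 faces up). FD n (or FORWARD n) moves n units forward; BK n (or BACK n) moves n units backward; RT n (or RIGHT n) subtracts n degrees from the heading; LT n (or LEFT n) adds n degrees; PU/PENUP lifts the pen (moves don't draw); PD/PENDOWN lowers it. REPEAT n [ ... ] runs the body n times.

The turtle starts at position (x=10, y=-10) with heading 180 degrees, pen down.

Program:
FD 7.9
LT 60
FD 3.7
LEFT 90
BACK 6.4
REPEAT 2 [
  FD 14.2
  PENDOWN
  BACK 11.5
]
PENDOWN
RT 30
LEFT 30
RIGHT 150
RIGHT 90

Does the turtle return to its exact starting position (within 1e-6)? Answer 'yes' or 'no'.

Answer: no

Derivation:
Executing turtle program step by step:
Start: pos=(10,-10), heading=180, pen down
FD 7.9: (10,-10) -> (2.1,-10) [heading=180, draw]
LT 60: heading 180 -> 240
FD 3.7: (2.1,-10) -> (0.25,-13.204) [heading=240, draw]
LT 90: heading 240 -> 330
BK 6.4: (0.25,-13.204) -> (-5.293,-10.004) [heading=330, draw]
REPEAT 2 [
  -- iteration 1/2 --
  FD 14.2: (-5.293,-10.004) -> (7.005,-17.104) [heading=330, draw]
  PD: pen down
  BK 11.5: (7.005,-17.104) -> (-2.954,-11.354) [heading=330, draw]
  -- iteration 2/2 --
  FD 14.2: (-2.954,-11.354) -> (9.343,-18.454) [heading=330, draw]
  PD: pen down
  BK 11.5: (9.343,-18.454) -> (-0.616,-12.704) [heading=330, draw]
]
PD: pen down
RT 30: heading 330 -> 300
LT 30: heading 300 -> 330
RT 150: heading 330 -> 180
RT 90: heading 180 -> 90
Final: pos=(-0.616,-12.704), heading=90, 7 segment(s) drawn

Start position: (10, -10)
Final position: (-0.616, -12.704)
Distance = 10.955; >= 1e-6 -> NOT closed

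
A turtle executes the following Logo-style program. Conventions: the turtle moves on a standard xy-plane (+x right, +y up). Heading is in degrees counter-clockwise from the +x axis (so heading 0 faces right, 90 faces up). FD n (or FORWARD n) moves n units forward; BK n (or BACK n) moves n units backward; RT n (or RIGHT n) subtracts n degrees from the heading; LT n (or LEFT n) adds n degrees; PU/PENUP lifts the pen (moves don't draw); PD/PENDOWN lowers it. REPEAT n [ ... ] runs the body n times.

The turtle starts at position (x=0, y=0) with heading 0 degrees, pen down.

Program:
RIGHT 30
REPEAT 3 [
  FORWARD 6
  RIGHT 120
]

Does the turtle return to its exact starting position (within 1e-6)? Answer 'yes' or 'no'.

Executing turtle program step by step:
Start: pos=(0,0), heading=0, pen down
RT 30: heading 0 -> 330
REPEAT 3 [
  -- iteration 1/3 --
  FD 6: (0,0) -> (5.196,-3) [heading=330, draw]
  RT 120: heading 330 -> 210
  -- iteration 2/3 --
  FD 6: (5.196,-3) -> (0,-6) [heading=210, draw]
  RT 120: heading 210 -> 90
  -- iteration 3/3 --
  FD 6: (0,-6) -> (0,0) [heading=90, draw]
  RT 120: heading 90 -> 330
]
Final: pos=(0,0), heading=330, 3 segment(s) drawn

Start position: (0, 0)
Final position: (0, 0)
Distance = 0; < 1e-6 -> CLOSED

Answer: yes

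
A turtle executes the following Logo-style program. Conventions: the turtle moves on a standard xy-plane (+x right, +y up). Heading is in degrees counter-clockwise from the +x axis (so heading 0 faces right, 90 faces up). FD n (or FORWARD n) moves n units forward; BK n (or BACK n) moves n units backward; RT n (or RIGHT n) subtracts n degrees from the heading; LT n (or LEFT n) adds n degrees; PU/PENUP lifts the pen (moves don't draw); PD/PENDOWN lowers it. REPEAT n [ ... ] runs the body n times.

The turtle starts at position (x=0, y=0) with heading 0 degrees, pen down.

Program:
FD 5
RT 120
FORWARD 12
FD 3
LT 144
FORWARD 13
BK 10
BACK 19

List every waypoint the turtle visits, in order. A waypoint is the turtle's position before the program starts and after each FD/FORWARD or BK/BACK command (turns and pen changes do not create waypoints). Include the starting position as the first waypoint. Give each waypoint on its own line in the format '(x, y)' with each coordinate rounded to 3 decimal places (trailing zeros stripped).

Executing turtle program step by step:
Start: pos=(0,0), heading=0, pen down
FD 5: (0,0) -> (5,0) [heading=0, draw]
RT 120: heading 0 -> 240
FD 12: (5,0) -> (-1,-10.392) [heading=240, draw]
FD 3: (-1,-10.392) -> (-2.5,-12.99) [heading=240, draw]
LT 144: heading 240 -> 24
FD 13: (-2.5,-12.99) -> (9.376,-7.703) [heading=24, draw]
BK 10: (9.376,-7.703) -> (0.241,-11.77) [heading=24, draw]
BK 19: (0.241,-11.77) -> (-17.117,-19.498) [heading=24, draw]
Final: pos=(-17.117,-19.498), heading=24, 6 segment(s) drawn
Waypoints (7 total):
(0, 0)
(5, 0)
(-1, -10.392)
(-2.5, -12.99)
(9.376, -7.703)
(0.241, -11.77)
(-17.117, -19.498)

Answer: (0, 0)
(5, 0)
(-1, -10.392)
(-2.5, -12.99)
(9.376, -7.703)
(0.241, -11.77)
(-17.117, -19.498)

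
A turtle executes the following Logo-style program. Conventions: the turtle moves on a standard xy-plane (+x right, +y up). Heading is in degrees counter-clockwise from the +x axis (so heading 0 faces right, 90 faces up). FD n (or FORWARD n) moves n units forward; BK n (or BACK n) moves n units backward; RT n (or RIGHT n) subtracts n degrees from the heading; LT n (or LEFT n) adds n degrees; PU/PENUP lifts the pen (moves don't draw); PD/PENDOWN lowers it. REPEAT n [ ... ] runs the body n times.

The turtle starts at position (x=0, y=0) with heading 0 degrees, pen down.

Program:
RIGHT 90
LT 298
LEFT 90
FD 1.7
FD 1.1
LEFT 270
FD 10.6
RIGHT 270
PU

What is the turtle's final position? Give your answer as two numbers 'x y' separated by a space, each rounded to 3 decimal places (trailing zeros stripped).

Executing turtle program step by step:
Start: pos=(0,0), heading=0, pen down
RT 90: heading 0 -> 270
LT 298: heading 270 -> 208
LT 90: heading 208 -> 298
FD 1.7: (0,0) -> (0.798,-1.501) [heading=298, draw]
FD 1.1: (0.798,-1.501) -> (1.315,-2.472) [heading=298, draw]
LT 270: heading 298 -> 208
FD 10.6: (1.315,-2.472) -> (-8.045,-7.449) [heading=208, draw]
RT 270: heading 208 -> 298
PU: pen up
Final: pos=(-8.045,-7.449), heading=298, 3 segment(s) drawn

Answer: -8.045 -7.449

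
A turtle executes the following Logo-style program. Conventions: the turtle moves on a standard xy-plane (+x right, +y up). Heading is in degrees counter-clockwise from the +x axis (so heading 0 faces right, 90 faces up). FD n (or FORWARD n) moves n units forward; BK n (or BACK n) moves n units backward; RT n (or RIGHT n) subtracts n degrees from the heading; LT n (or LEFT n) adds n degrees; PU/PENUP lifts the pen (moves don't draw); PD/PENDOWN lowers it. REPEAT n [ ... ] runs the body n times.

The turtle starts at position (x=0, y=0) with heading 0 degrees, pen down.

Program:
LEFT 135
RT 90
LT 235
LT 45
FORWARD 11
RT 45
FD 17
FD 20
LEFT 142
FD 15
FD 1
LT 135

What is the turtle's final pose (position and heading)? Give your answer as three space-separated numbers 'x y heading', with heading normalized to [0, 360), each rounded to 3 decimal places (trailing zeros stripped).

Executing turtle program step by step:
Start: pos=(0,0), heading=0, pen down
LT 135: heading 0 -> 135
RT 90: heading 135 -> 45
LT 235: heading 45 -> 280
LT 45: heading 280 -> 325
FD 11: (0,0) -> (9.011,-6.309) [heading=325, draw]
RT 45: heading 325 -> 280
FD 17: (9.011,-6.309) -> (11.963,-23.051) [heading=280, draw]
FD 20: (11.963,-23.051) -> (15.436,-42.747) [heading=280, draw]
LT 142: heading 280 -> 62
FD 15: (15.436,-42.747) -> (22.478,-29.503) [heading=62, draw]
FD 1: (22.478,-29.503) -> (22.947,-28.62) [heading=62, draw]
LT 135: heading 62 -> 197
Final: pos=(22.947,-28.62), heading=197, 5 segment(s) drawn

Answer: 22.947 -28.62 197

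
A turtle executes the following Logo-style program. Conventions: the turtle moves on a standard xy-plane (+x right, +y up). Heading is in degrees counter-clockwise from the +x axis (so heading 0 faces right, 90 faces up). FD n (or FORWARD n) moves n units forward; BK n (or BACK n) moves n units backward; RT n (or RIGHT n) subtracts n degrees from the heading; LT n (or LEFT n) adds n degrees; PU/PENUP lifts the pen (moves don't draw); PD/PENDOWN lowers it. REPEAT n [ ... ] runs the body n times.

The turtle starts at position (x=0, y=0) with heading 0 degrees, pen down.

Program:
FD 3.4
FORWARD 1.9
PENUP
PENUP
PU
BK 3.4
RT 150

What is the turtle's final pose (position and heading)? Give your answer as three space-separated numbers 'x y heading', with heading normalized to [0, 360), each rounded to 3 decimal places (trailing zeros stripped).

Answer: 1.9 0 210

Derivation:
Executing turtle program step by step:
Start: pos=(0,0), heading=0, pen down
FD 3.4: (0,0) -> (3.4,0) [heading=0, draw]
FD 1.9: (3.4,0) -> (5.3,0) [heading=0, draw]
PU: pen up
PU: pen up
PU: pen up
BK 3.4: (5.3,0) -> (1.9,0) [heading=0, move]
RT 150: heading 0 -> 210
Final: pos=(1.9,0), heading=210, 2 segment(s) drawn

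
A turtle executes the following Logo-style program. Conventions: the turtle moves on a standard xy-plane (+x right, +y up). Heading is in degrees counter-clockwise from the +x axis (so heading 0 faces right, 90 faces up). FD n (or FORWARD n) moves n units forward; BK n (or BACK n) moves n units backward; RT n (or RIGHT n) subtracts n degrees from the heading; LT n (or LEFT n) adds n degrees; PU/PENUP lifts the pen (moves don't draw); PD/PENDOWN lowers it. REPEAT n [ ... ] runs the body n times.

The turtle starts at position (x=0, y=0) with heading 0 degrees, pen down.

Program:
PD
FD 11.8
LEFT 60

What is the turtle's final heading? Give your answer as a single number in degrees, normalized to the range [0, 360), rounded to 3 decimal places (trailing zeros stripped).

Answer: 60

Derivation:
Executing turtle program step by step:
Start: pos=(0,0), heading=0, pen down
PD: pen down
FD 11.8: (0,0) -> (11.8,0) [heading=0, draw]
LT 60: heading 0 -> 60
Final: pos=(11.8,0), heading=60, 1 segment(s) drawn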